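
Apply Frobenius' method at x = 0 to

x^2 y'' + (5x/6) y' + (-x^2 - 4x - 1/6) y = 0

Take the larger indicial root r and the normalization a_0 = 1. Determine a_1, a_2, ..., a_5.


Write in Frobenius form y'' + (p(x)/x) y' + (q(x)/x^2) y = 0:
  p(x) = 5/6,  q(x) = -x^2 - 4x - 1/6.
Indicial equation: r(r-1) + (5/6) r + (-1/6) = 0 -> roots r_1 = 1/2, r_2 = -1/3.
Take r = r_1 = 1/2. Let y(x) = x^r sum_{n>=0} a_n x^n with a_0 = 1.
Substitute y = x^r sum a_n x^n and match x^{r+n}. The recurrence is
  D(n) a_n - 4 a_{n-1} - 1 a_{n-2} = 0,  where D(n) = (r+n)(r+n-1) + (5/6)(r+n) + (-1/6).
  a_n = [4 a_{n-1} + 1 a_{n-2}] / D(n).
Since the indicial polynomial factors as (r - r_1)(r - r_2), D(n) = (r_1 + n - r_1)(r_1 + n - r_2) = n(n + 5/6).
Evaluating step by step (a_0 = 1):
  n = 1: D(1) = 1(1 + 5/6) = 11/6; numerator = 4(1) = 4; a_1 = (4)/(11/6) = 24/11
  n = 2: D(2) = 2(2 + 5/6) = 17/3; numerator = 4(24/11) + 1(1) = 107/11; a_2 = (107/11)/(17/3) = 321/187
  n = 3: D(3) = 3(3 + 5/6) = 23/2; numerator = 4(321/187) + 1(24/11) = 1692/187; a_3 = (1692/187)/(23/2) = 3384/4301
  n = 4: D(4) = 4(4 + 5/6) = 58/3; numerator = 4(3384/4301) + 1(321/187) = 20919/4301; a_4 = (20919/4301)/(58/3) = 62757/249458
  n = 5: D(5) = 5(5 + 5/6) = 175/6; numerator = 4(62757/249458) + 1(3384/4301) = 223650/124729; a_5 = (223650/124729)/(175/6) = 7668/124729

r = 1/2; a_0 = 1; a_1 = 24/11; a_2 = 321/187; a_3 = 3384/4301; a_4 = 62757/249458; a_5 = 7668/124729


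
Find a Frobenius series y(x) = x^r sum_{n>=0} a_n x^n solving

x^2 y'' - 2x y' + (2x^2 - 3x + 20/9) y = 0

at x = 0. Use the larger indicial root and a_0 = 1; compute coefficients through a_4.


Write in Frobenius form y'' + (p(x)/x) y' + (q(x)/x^2) y = 0:
  p(x) = -2,  q(x) = 2x^2 - 3x + 20/9.
Indicial equation: r(r-1) + (-2) r + (20/9) = 0 -> roots r_1 = 5/3, r_2 = 4/3.
Take r = r_1 = 5/3. Let y(x) = x^r sum_{n>=0} a_n x^n with a_0 = 1.
Substitute y = x^r sum a_n x^n and match x^{r+n}. The recurrence is
  D(n) a_n - 3 a_{n-1} + 2 a_{n-2} = 0,  where D(n) = (r+n)(r+n-1) + (-2)(r+n) + (20/9).
  a_n = [3 a_{n-1} - 2 a_{n-2}] / D(n).
Since the indicial polynomial factors as (r - r_1)(r - r_2), D(n) = (r_1 + n - r_1)(r_1 + n - r_2) = n(n + 1/3).
Evaluating step by step (a_0 = 1):
  n = 1: D(1) = 1(1 + 1/3) = 4/3; numerator = 3(1) = 3; a_1 = (3)/(4/3) = 9/4
  n = 2: D(2) = 2(2 + 1/3) = 14/3; numerator = 3(9/4) - 2(1) = 19/4; a_2 = (19/4)/(14/3) = 57/56
  n = 3: D(3) = 3(3 + 1/3) = 10; numerator = 3(57/56) - 2(9/4) = -81/56; a_3 = (-81/56)/(10) = -81/560
  n = 4: D(4) = 4(4 + 1/3) = 52/3; numerator = 3(-81/560) - 2(57/56) = -1383/560; a_4 = (-1383/560)/(52/3) = -4149/29120

r = 5/3; a_0 = 1; a_1 = 9/4; a_2 = 57/56; a_3 = -81/560; a_4 = -4149/29120


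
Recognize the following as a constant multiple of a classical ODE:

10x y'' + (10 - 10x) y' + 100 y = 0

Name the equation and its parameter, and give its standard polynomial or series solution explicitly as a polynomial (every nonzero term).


All three coefficients share the factor 10; dividing through by 10 gives  x y'' + (1 - x) y' + 10 y = 0.
This matches the Laguerre equation x y'' + (1 - x) y' + n y = 0 with n = 10; the polynomial solution is L_10(x).
With y = sum_k a_k x^k, matching x^k gives (k+1)k a_{k+1} + (k+1) a_{k+1} - k a_k + n a_k = 0, i.e. (k+1)^2 a_{k+1} = (k - n) a_k = (k - 10) a_k. The right side vanishes at k = 10, so the series terminates at degree 10.
Standard normalization L_n(0) = 1 gives a_0 = 1. Work upward with a_{k+1} = (k - 10) a_k / (k+1)^2:
  a_1 = (0 - 10)(1) / 1^2 = -10/1 = -10
  a_2 = (1 - 10)(-10) / 2^2 = 90/4 = 45/2
  a_3 = (2 - 10)(45/2) / 3^2 = -180/9 = -20
  a_4 = (3 - 10)(-20) / 4^2 = 140/16 = 35/4
  a_5 = (4 - 10)(35/4) / 5^2 = (-105/2)/25 = -21/10
  a_6 = (5 - 10)(-21/10) / 6^2 = (21/2)/36 = 7/24
  a_7 = (6 - 10)(7/24) / 7^2 = (-7/6)/49 = -1/42
  a_8 = (7 - 10)(-1/42) / 8^2 = (1/14)/64 = 1/896
  a_9 = (8 - 10)(1/896) / 9^2 = (-1/448)/81 = -1/36288
  a_10 = (9 - 10)(-1/36288) / 10^2 = (1/36288)/100 = 1/3628800
Hence L_10(x) = x^10/3628800 - x^9/36288 + x^8/896 - x^7/42 + 7 x^6/24 - 21 x^5/10 + 35 x^4/4 - 20 x^3 + 45 x^2/2 - 10 x + 1.

L_10(x); series = x^10/3628800 - x^9/36288 + x^8/896 - x^7/42 + 7 x^6/24 - 21 x^5/10 + 35 x^4/4 - 20 x^3 + 45 x^2/2 - 10 x + 1


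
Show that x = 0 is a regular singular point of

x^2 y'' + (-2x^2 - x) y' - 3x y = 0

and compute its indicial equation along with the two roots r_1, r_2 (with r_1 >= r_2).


Divide by x^2 to reach normal form y'' + P_1(x) y' + P_2(x) y = 0 with P_1(x) = -2 - 1/x and P_2(x) = -3/x.
x = 0 is a singular point because the y'-coefficient -2 - 1/x has a pole at x = 0 and the y-coefficient -3/x has a pole at x = 0.
It is a regular singular point because x P_1(x) = p(x) = -2x - 1 and x^2 P_2(x) = q(x) = -3x are polynomials, hence analytic at x = 0.
p(0) = -1,  q(0) = 0.
Indicial equation: r(r-1) + p(0) r + q(0) = 0, i.e. r^2 + (p(0) - 1) r + q(0) = 0, i.e. r^2 - 2 r = 0.
Discriminant: (-2)^2 - 4(0) = 4, so r = (2 ± 2)/2.
Solving: r_1 = 2, r_2 = 0.

indicial: r^2 - 2 r = 0; roots r_1 = 2, r_2 = 0


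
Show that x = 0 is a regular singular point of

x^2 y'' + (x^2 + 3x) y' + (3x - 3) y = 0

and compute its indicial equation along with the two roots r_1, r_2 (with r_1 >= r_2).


Divide by x^2 to reach normal form y'' + P_1(x) y' + P_2(x) y = 0 with P_1(x) = 1 + 3/x and P_2(x) = 3/x - 3/x^2.
x = 0 is a singular point because the y'-coefficient 1 + 3/x has a pole at x = 0 and the y-coefficient 3/x - 3/x^2 has a pole at x = 0.
It is a regular singular point because x P_1(x) = p(x) = x + 3 and x^2 P_2(x) = q(x) = 3x - 3 are polynomials, hence analytic at x = 0.
p(0) = 3,  q(0) = -3.
Indicial equation: r(r-1) + p(0) r + q(0) = 0, i.e. r^2 + (p(0) - 1) r + q(0) = 0, i.e. r^2 + 2 r - 3 = 0.
Discriminant: (2)^2 - 4(-3) = 16, so r = (-2 ± 4)/2.
Solving: r_1 = 1, r_2 = -3.

indicial: r^2 + 2 r - 3 = 0; roots r_1 = 1, r_2 = -3


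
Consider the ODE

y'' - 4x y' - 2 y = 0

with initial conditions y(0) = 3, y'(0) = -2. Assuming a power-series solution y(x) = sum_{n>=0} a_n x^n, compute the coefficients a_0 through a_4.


Ansatz: y(x) = sum_{n>=0} a_n x^n, so y'(x) = sum_{n>=1} n a_n x^(n-1) and y''(x) = sum_{n>=2} n(n-1) a_n x^(n-2).
Substitute into P(x) y'' + Q(x) y' + R(x) y = 0 with P(x) = 1, Q(x) = -4x, R(x) = -2, and match powers of x.
Initial conditions: a_0 = 3, a_1 = -2.
Setting the coefficient of each power of x to zero and solving order by order (substituting the coefficients already found):
  x^0: 2 a_2 - 2 a_0 = 0  ->  2 a_2 = 2 a_0 = 6  ->  a_2 = 3
  x^1: 6 a_3 - 6 a_1 = 0  ->  6 a_3 = 6 a_1 = -12  ->  a_3 = -2
  x^2: 12 a_4 - 10 a_2 = 0  ->  12 a_4 = 10 a_2 = 30  ->  a_4 = 5/2
Truncated series: y(x) = 3 - 2 x + 3 x^2 - 2 x^3 + (5/2) x^4 + O(x^5).

a_0 = 3; a_1 = -2; a_2 = 3; a_3 = -2; a_4 = 5/2


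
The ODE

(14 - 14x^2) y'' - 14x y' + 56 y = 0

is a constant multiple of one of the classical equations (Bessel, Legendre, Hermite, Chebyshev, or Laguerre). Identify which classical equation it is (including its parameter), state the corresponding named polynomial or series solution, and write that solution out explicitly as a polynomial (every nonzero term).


All three coefficients share the factor 14; dividing through by 14 gives  (1 - x^2) y'' - x y' + 4 y = 0.
This matches the Chebyshev equation (1 - x^2) y'' - x y' + n^2 y = 0 (note the -x y' term, not -2x y') with n^2 = 4, so n = 2; the polynomial solution is T_2(x).
With y = sum_k a_k x^k, matching x^k gives (k+2)(k+1) a_{k+2} = (k^2 - n^2) a_k = (k - 2)(k + 2) a_k. The right side vanishes at k = 2, so the series with the parity of 2 terminates at degree 2.
Standard normalization: leading coefficient of T_n is 2^(n-1), so a_2 = 2^1 = 2. Work downward with a_k = (k+1)(k+2) a_{k+2} / ((k - 2)(k + 2)):
  a_0 = (1)(2)(2) / ((0 - 2)(0 + 2)) = 4/(-4) = -1
Hence T_2(x) = 2 x^2 - 1.

T_2(x); series = 2 x^2 - 1


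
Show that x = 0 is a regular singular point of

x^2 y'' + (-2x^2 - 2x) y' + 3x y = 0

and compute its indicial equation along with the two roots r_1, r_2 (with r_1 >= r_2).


Divide by x^2 to reach normal form y'' + P_1(x) y' + P_2(x) y = 0 with P_1(x) = -2 - 2/x and P_2(x) = 3/x.
x = 0 is a singular point because the y'-coefficient -2 - 2/x has a pole at x = 0 and the y-coefficient 3/x has a pole at x = 0.
It is a regular singular point because x P_1(x) = p(x) = -2x - 2 and x^2 P_2(x) = q(x) = 3x are polynomials, hence analytic at x = 0.
p(0) = -2,  q(0) = 0.
Indicial equation: r(r-1) + p(0) r + q(0) = 0, i.e. r^2 + (p(0) - 1) r + q(0) = 0, i.e. r^2 - 3 r = 0.
Discriminant: (-3)^2 - 4(0) = 9, so r = (3 ± 3)/2.
Solving: r_1 = 3, r_2 = 0.

indicial: r^2 - 3 r = 0; roots r_1 = 3, r_2 = 0


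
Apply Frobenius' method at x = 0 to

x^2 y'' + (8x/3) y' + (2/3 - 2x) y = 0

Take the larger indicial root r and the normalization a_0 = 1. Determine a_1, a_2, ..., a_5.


Write in Frobenius form y'' + (p(x)/x) y' + (q(x)/x^2) y = 0:
  p(x) = 8/3,  q(x) = 2/3 - 2x.
Indicial equation: r(r-1) + (8/3) r + (2/3) = 0 -> roots r_1 = -2/3, r_2 = -1.
Take r = r_1 = -2/3. Let y(x) = x^r sum_{n>=0} a_n x^n with a_0 = 1.
Substitute y = x^r sum a_n x^n and match x^{r+n}. The recurrence is
  D(n) a_n - 2 a_{n-1} = 0,  where D(n) = (r+n)(r+n-1) + (8/3)(r+n) + (2/3).
  a_n = 2 / D(n) * a_{n-1}.
Since the indicial polynomial factors as (r - r_1)(r - r_2), D(n) = (r_1 + n - r_1)(r_1 + n - r_2) = n(n + 1/3).
Evaluating step by step (a_0 = 1):
  n = 1: D(1) = 1(1 + 1/3) = 4/3; numerator = 2(1) = 2; a_1 = (2)/(4/3) = 3/2
  n = 2: D(2) = 2(2 + 1/3) = 14/3; numerator = 2(3/2) = 3; a_2 = (3)/(14/3) = 9/14
  n = 3: D(3) = 3(3 + 1/3) = 10; numerator = 2(9/14) = 9/7; a_3 = (9/7)/(10) = 9/70
  n = 4: D(4) = 4(4 + 1/3) = 52/3; numerator = 2(9/70) = 9/35; a_4 = (9/35)/(52/3) = 27/1820
  n = 5: D(5) = 5(5 + 1/3) = 80/3; numerator = 2(27/1820) = 27/910; a_5 = (27/910)/(80/3) = 81/72800

r = -2/3; a_0 = 1; a_1 = 3/2; a_2 = 9/14; a_3 = 9/70; a_4 = 27/1820; a_5 = 81/72800


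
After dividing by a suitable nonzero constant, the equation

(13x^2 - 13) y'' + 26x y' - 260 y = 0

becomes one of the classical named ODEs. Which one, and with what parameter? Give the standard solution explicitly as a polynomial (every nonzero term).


All three coefficients share the factor -13; dividing through by -13 gives  (1 - x^2) y'' - 2x y' + 20 y = 0.
This matches the Legendre equation (1 - x^2) y'' - 2x y' + n(n+1) y = 0 (note the -2x y' term) with n(n+1) = 20, so n = 4; the polynomial solution is P_4(x).
With y = sum_k a_k x^k, matching x^k gives (k+2)(k+1) a_{k+2} = [k(k+1) - n(n+1)] a_k = (k - 4)(k + 5) a_k. The right side vanishes at k = 4, so the series with the parity of 4 terminates at degree 4.
Standard normalization (P_n(1) = 1): leading coefficient (2n)!/(2^n (n!)^2) = 40320/(16*576) = 35/8, so a_4 = 35/8. Work downward with a_k = (k+1)(k+2) a_{k+2} / ((k - 4)(k + 5)):
  a_2 = (3)(4)(35/8) / ((2 - 4)(2 + 5)) = (105/2)/(-14) = -15/4
  a_0 = (1)(2)(-15/4) / ((0 - 4)(0 + 5)) = (-15/2)/(-20) = 3/8
Hence P_4(x) = 35 x^4/8 - 15 x^2/4 + 3/8.

P_4(x); series = 35 x^4/8 - 15 x^2/4 + 3/8


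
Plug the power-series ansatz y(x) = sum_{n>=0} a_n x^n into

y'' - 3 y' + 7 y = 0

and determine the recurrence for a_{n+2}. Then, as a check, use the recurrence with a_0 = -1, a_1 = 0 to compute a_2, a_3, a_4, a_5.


Substitute y = sum_n a_n x^n.
y''(x) has coefficient (n+2)(n+1) a_{n+2} at x^n;
-3 y'(x) has coefficient -3 (n+1) a_{n+1} at x^n;
7 y(x) has coefficient 7 a_n at x^n.
Matching x^n: (n+2)(n+1) a_{n+2} - 3 (n+1) a_{n+1} + 7 a_n = 0.
Thus a_{n+2} = [3 (n+1) a_{n+1} - 7 a_n] / ((n+1)(n+2)).

Check with a_0 = -1, a_1 = 0 (apply the recurrence for n = 0, 1, 2, 3): a_0 = -1, a_1 = 0, a_2 = 7/2, a_3 = 7/2, a_4 = 7/12, a_5 = -7/8.

a_(n+2) = [3 (n+1) a_(n+1) - 7 a_n] / ((n+1)(n+2)); check: a_0 = -1, a_1 = 0, a_2 = 7/2, a_3 = 7/2, a_4 = 7/12, a_5 = -7/8


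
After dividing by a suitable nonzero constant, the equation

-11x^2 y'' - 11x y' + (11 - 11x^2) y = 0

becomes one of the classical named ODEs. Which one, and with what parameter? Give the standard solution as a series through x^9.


All three coefficients share the factor -11; dividing through by -11 gives  x^2 y'' + x y' + (x^2 - 1) y = 0.
This matches the Bessel equation x^2 y'' + x y' + (x^2 - nu^2) y = 0 with nu^2 = 1, so nu = 1; the solution bounded at x = 0 is J_1(x).
Frobenius at x = 0: indicial roots ±nu; for r = nu the recurrence k(k + 2nu) c_k = -c_{k-2} gives the standard series J_nu(x) = sum_{k>=0} (-1)^k / (k! (k+nu)!) (x/2)^(2k+nu). Evaluate the first 5 terms:
  k = 0: (-1)^0 / (0! * 1! * 2^1) x^1 = 1/(1*1*2) x^1 = (1/2) x^1
  k = 1: (-1)^1 / (1! * 2! * 2^3) x^3 = -1/(1*2*8) x^3 = (-1/16) x^3
  k = 2: (-1)^2 / (2! * 3! * 2^5) x^5 = 1/(2*6*32) x^5 = (1/384) x^5
  k = 3: (-1)^3 / (3! * 4! * 2^7) x^7 = -1/(6*24*128) x^7 = (-1/18432) x^7
  k = 4: (-1)^4 / (4! * 5! * 2^9) x^9 = 1/(24*120*512) x^9 = (1/1474560) x^9
Hence J_1(x) = x^9/1474560 - x^7/18432 + x^5/384 - x^3/16 + x/2 + ....

J_1(x); series = x^9/1474560 - x^7/18432 + x^5/384 - x^3/16 + x/2


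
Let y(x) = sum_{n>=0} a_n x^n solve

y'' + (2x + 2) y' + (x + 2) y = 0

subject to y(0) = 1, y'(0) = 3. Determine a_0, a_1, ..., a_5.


Ansatz: y(x) = sum_{n>=0} a_n x^n, so y'(x) = sum_{n>=1} n a_n x^(n-1) and y''(x) = sum_{n>=2} n(n-1) a_n x^(n-2).
Substitute into P(x) y'' + Q(x) y' + R(x) y = 0 with P(x) = 1, Q(x) = 2x + 2, R(x) = x + 2, and match powers of x.
Initial conditions: a_0 = 1, a_1 = 3.
Setting the coefficient of each power of x to zero and solving order by order (substituting the coefficients already found):
  x^0: 2 a_2 + 2 a_1 + 2 a_0 = 0  ->  2 a_2 = -2 a_1 - 2 a_0 = -8  ->  a_2 = -4
  x^1: 6 a_3 + 4 a_2 + 4 a_1 + a_0 = 0  ->  6 a_3 = -4 a_2 - 4 a_1 - a_0 = 3  ->  a_3 = 1/2
  x^2: 12 a_4 + 6 a_3 + 6 a_2 + a_1 = 0  ->  12 a_4 = -6 a_3 - 6 a_2 - a_1 = 18  ->  a_4 = 3/2
  x^3: 20 a_5 + 8 a_4 + 8 a_3 + a_2 = 0  ->  20 a_5 = -8 a_4 - 8 a_3 - a_2 = -12  ->  a_5 = -3/5
Truncated series: y(x) = 1 + 3 x - 4 x^2 + (1/2) x^3 + (3/2) x^4 - (3/5) x^5 + O(x^6).

a_0 = 1; a_1 = 3; a_2 = -4; a_3 = 1/2; a_4 = 3/2; a_5 = -3/5


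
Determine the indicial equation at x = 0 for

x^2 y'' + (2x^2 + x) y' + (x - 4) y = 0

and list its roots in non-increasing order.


Divide by x^2 to reach normal form y'' + P_1(x) y' + P_2(x) y = 0 with P_1(x) = 2 + 1/x and P_2(x) = 1/x - 4/x^2.
x = 0 is a singular point because the y'-coefficient 2 + 1/x has a pole at x = 0 and the y-coefficient 1/x - 4/x^2 has a pole at x = 0.
It is a regular singular point because x P_1(x) = p(x) = 2x + 1 and x^2 P_2(x) = q(x) = x - 4 are polynomials, hence analytic at x = 0.
p(0) = 1,  q(0) = -4.
Indicial equation: r(r-1) + p(0) r + q(0) = 0, i.e. r^2 + (p(0) - 1) r + q(0) = 0, i.e. r^2 - 4 = 0.
Discriminant: (0)^2 - 4(-4) = 16, so r = (0 ± 4)/2.
Solving: r_1 = 2, r_2 = -2.

indicial: r^2 - 4 = 0; roots r_1 = 2, r_2 = -2


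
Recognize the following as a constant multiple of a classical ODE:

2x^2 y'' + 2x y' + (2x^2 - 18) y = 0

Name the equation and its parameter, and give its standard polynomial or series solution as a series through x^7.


All three coefficients share the factor 2; dividing through by 2 gives  x^2 y'' + x y' + (x^2 - 9) y = 0.
This matches the Bessel equation x^2 y'' + x y' + (x^2 - nu^2) y = 0 with nu^2 = 9, so nu = 3; the solution bounded at x = 0 is J_3(x).
Frobenius at x = 0: indicial roots ±nu; for r = nu the recurrence k(k + 2nu) c_k = -c_{k-2} gives the standard series J_nu(x) = sum_{k>=0} (-1)^k / (k! (k+nu)!) (x/2)^(2k+nu). Evaluate the first 3 terms:
  k = 0: (-1)^0 / (0! * 3! * 2^3) x^3 = 1/(1*6*8) x^3 = (1/48) x^3
  k = 1: (-1)^1 / (1! * 4! * 2^5) x^5 = -1/(1*24*32) x^5 = (-1/768) x^5
  k = 2: (-1)^2 / (2! * 5! * 2^7) x^7 = 1/(2*120*128) x^7 = (1/30720) x^7
Hence J_3(x) = x^7/30720 - x^5/768 + x^3/48 + ....

J_3(x); series = x^7/30720 - x^5/768 + x^3/48


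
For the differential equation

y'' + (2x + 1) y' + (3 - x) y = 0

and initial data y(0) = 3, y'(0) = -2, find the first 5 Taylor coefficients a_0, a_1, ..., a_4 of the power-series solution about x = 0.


Ansatz: y(x) = sum_{n>=0} a_n x^n, so y'(x) = sum_{n>=1} n a_n x^(n-1) and y''(x) = sum_{n>=2} n(n-1) a_n x^(n-2).
Substitute into P(x) y'' + Q(x) y' + R(x) y = 0 with P(x) = 1, Q(x) = 2x + 1, R(x) = 3 - x, and match powers of x.
Initial conditions: a_0 = 3, a_1 = -2.
Setting the coefficient of each power of x to zero and solving order by order (substituting the coefficients already found):
  x^0: 2 a_2 + a_1 + 3 a_0 = 0  ->  2 a_2 = -a_1 - 3 a_0 = -7  ->  a_2 = -7/2
  x^1: 6 a_3 + 2 a_2 + 5 a_1 - a_0 = 0  ->  6 a_3 = -2 a_2 - 5 a_1 + a_0 = 20  ->  a_3 = 10/3
  x^2: 12 a_4 + 3 a_3 + 7 a_2 - a_1 = 0  ->  12 a_4 = -3 a_3 - 7 a_2 + a_1 = 25/2  ->  a_4 = 25/24
Truncated series: y(x) = 3 - 2 x - (7/2) x^2 + (10/3) x^3 + (25/24) x^4 + O(x^5).

a_0 = 3; a_1 = -2; a_2 = -7/2; a_3 = 10/3; a_4 = 25/24


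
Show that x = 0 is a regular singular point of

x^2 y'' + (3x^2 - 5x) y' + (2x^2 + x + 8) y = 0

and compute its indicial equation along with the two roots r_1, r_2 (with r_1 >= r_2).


Divide by x^2 to reach normal form y'' + P_1(x) y' + P_2(x) y = 0 with P_1(x) = 3 - 5/x and P_2(x) = 2 + 1/x + 8/x^2.
x = 0 is a singular point because the y'-coefficient 3 - 5/x has a pole at x = 0 and the y-coefficient 2 + 1/x + 8/x^2 has a pole at x = 0.
It is a regular singular point because x P_1(x) = p(x) = 3x - 5 and x^2 P_2(x) = q(x) = 2x^2 + x + 8 are polynomials, hence analytic at x = 0.
p(0) = -5,  q(0) = 8.
Indicial equation: r(r-1) + p(0) r + q(0) = 0, i.e. r^2 + (p(0) - 1) r + q(0) = 0, i.e. r^2 - 6 r + 8 = 0.
Discriminant: (-6)^2 - 4(8) = 4, so r = (6 ± 2)/2.
Solving: r_1 = 4, r_2 = 2.

indicial: r^2 - 6 r + 8 = 0; roots r_1 = 4, r_2 = 2


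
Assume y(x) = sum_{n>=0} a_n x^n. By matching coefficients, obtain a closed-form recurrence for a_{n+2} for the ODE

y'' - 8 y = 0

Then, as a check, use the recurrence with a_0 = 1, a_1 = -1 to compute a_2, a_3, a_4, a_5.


Substitute y = sum_n a_n x^n into y'' + (const) y = 0.
y''(x) = sum_{n>=0} (n+2)(n+1) a_{n+2} x^n.
The ODE becomes sum_n [(n+2)(n+1) a_{n+2} - 8 a_n] x^n = 0.
Setting each coefficient to zero gives the recurrence:
  (n+2)(n+1) a_{n+2} - 8 a_n = 0,
  a_{n+2} = 8 / ((n+1)(n+2)) a_n.

Check with a_0 = 1, a_1 = -1 (apply the recurrence for n = 0, 1, 2, 3): a_0 = 1, a_1 = -1, a_2 = 4, a_3 = -4/3, a_4 = 8/3, a_5 = -8/15.

a_{n+2} = 8/((n+1)(n+2)) * a_n; check: a_0 = 1, a_1 = -1, a_2 = 4, a_3 = -4/3, a_4 = 8/3, a_5 = -8/15


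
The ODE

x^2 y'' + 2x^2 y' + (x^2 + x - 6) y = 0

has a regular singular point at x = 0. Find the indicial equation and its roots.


Divide by x^2 to reach normal form y'' + P_1(x) y' + P_2(x) y = 0 with P_1(x) = 2 and P_2(x) = 1 + 1/x - 6/x^2.
x = 0 is a singular point because the y-coefficient 1 + 1/x - 6/x^2 has a pole at x = 0.
It is a regular singular point because x P_1(x) = p(x) = 2x and x^2 P_2(x) = q(x) = x^2 + x - 6 are polynomials, hence analytic at x = 0.
p(0) = 0,  q(0) = -6.
Indicial equation: r(r-1) + p(0) r + q(0) = 0, i.e. r^2 + (p(0) - 1) r + q(0) = 0, i.e. r^2 - 1 r - 6 = 0.
Discriminant: (-1)^2 - 4(-6) = 25, so r = (1 ± 5)/2.
Solving: r_1 = 3, r_2 = -2.

indicial: r^2 - 1 r - 6 = 0; roots r_1 = 3, r_2 = -2


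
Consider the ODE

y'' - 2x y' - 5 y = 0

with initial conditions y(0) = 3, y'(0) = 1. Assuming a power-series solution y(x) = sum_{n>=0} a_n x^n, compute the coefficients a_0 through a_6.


Ansatz: y(x) = sum_{n>=0} a_n x^n, so y'(x) = sum_{n>=1} n a_n x^(n-1) and y''(x) = sum_{n>=2} n(n-1) a_n x^(n-2).
Substitute into P(x) y'' + Q(x) y' + R(x) y = 0 with P(x) = 1, Q(x) = -2x, R(x) = -5, and match powers of x.
Initial conditions: a_0 = 3, a_1 = 1.
Setting the coefficient of each power of x to zero and solving order by order (substituting the coefficients already found):
  x^0: 2 a_2 - 5 a_0 = 0  ->  2 a_2 = 5 a_0 = 15  ->  a_2 = 15/2
  x^1: 6 a_3 - 7 a_1 = 0  ->  6 a_3 = 7 a_1 = 7  ->  a_3 = 7/6
  x^2: 12 a_4 - 9 a_2 = 0  ->  12 a_4 = 9 a_2 = 135/2  ->  a_4 = 45/8
  x^3: 20 a_5 - 11 a_3 = 0  ->  20 a_5 = 11 a_3 = 77/6  ->  a_5 = 77/120
  x^4: 30 a_6 - 13 a_4 = 0  ->  30 a_6 = 13 a_4 = 585/8  ->  a_6 = 39/16
Truncated series: y(x) = 3 + x + (15/2) x^2 + (7/6) x^3 + (45/8) x^4 + (77/120) x^5 + (39/16) x^6 + O(x^7).

a_0 = 3; a_1 = 1; a_2 = 15/2; a_3 = 7/6; a_4 = 45/8; a_5 = 77/120; a_6 = 39/16


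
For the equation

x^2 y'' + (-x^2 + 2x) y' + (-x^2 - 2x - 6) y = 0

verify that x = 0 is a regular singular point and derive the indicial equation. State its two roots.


Divide by x^2 to reach normal form y'' + P_1(x) y' + P_2(x) y = 0 with P_1(x) = -1 + 2/x and P_2(x) = -1 - 2/x - 6/x^2.
x = 0 is a singular point because the y'-coefficient -1 + 2/x has a pole at x = 0 and the y-coefficient -1 - 2/x - 6/x^2 has a pole at x = 0.
It is a regular singular point because x P_1(x) = p(x) = 2 - x and x^2 P_2(x) = q(x) = -x^2 - 2x - 6 are polynomials, hence analytic at x = 0.
p(0) = 2,  q(0) = -6.
Indicial equation: r(r-1) + p(0) r + q(0) = 0, i.e. r^2 + (p(0) - 1) r + q(0) = 0, i.e. r^2 + 1 r - 6 = 0.
Discriminant: (1)^2 - 4(-6) = 25, so r = (-1 ± 5)/2.
Solving: r_1 = 2, r_2 = -3.

indicial: r^2 + 1 r - 6 = 0; roots r_1 = 2, r_2 = -3


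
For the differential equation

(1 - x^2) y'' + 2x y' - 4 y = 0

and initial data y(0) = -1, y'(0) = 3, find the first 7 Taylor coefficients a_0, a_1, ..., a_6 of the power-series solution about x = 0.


Ansatz: y(x) = sum_{n>=0} a_n x^n, so y'(x) = sum_{n>=1} n a_n x^(n-1) and y''(x) = sum_{n>=2} n(n-1) a_n x^(n-2).
Substitute into P(x) y'' + Q(x) y' + R(x) y = 0 with P(x) = 1 - x^2, Q(x) = 2x, R(x) = -4, and match powers of x.
Initial conditions: a_0 = -1, a_1 = 3.
Setting the coefficient of each power of x to zero and solving order by order (substituting the coefficients already found):
  x^0: 2 a_2 - 4 a_0 = 0  ->  2 a_2 = 4 a_0 = -4  ->  a_2 = -2
  x^1: 6 a_3 - 2 a_1 = 0  ->  6 a_3 = 2 a_1 = 6  ->  a_3 = 1
  x^2: 12 a_4 - 2 a_2 = 0  ->  12 a_4 = 2 a_2 = -4  ->  a_4 = -1/3
  x^3: 20 a_5 - 4 a_3 = 0  ->  20 a_5 = 4 a_3 = 4  ->  a_5 = 1/5
  x^4: 30 a_6 - 8 a_4 = 0  ->  30 a_6 = 8 a_4 = -8/3  ->  a_6 = -4/45
Truncated series: y(x) = -1 + 3 x - 2 x^2 + x^3 - (1/3) x^4 + (1/5) x^5 - (4/45) x^6 + O(x^7).

a_0 = -1; a_1 = 3; a_2 = -2; a_3 = 1; a_4 = -1/3; a_5 = 1/5; a_6 = -4/45


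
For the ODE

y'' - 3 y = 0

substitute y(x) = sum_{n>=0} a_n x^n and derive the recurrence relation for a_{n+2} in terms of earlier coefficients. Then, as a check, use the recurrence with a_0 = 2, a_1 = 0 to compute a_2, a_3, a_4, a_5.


Substitute y = sum_n a_n x^n into y'' + (const) y = 0.
y''(x) = sum_{n>=0} (n+2)(n+1) a_{n+2} x^n.
The ODE becomes sum_n [(n+2)(n+1) a_{n+2} - 3 a_n] x^n = 0.
Setting each coefficient to zero gives the recurrence:
  (n+2)(n+1) a_{n+2} - 3 a_n = 0,
  a_{n+2} = 3 / ((n+1)(n+2)) a_n.

Check with a_0 = 2, a_1 = 0 (apply the recurrence for n = 0, 1, 2, 3): a_0 = 2, a_1 = 0, a_2 = 3, a_3 = 0, a_4 = 3/4, a_5 = 0.

a_{n+2} = 3/((n+1)(n+2)) * a_n; check: a_0 = 2, a_1 = 0, a_2 = 3, a_3 = 0, a_4 = 3/4, a_5 = 0


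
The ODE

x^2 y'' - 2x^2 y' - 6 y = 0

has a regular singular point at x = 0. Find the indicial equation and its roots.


Divide by x^2 to reach normal form y'' + P_1(x) y' + P_2(x) y = 0 with P_1(x) = -2 and P_2(x) = -6/x^2.
x = 0 is a singular point because the y-coefficient -6/x^2 has a pole at x = 0.
It is a regular singular point because x P_1(x) = p(x) = -2x and x^2 P_2(x) = q(x) = -6 are polynomials, hence analytic at x = 0.
p(0) = 0,  q(0) = -6.
Indicial equation: r(r-1) + p(0) r + q(0) = 0, i.e. r^2 + (p(0) - 1) r + q(0) = 0, i.e. r^2 - 1 r - 6 = 0.
Discriminant: (-1)^2 - 4(-6) = 25, so r = (1 ± 5)/2.
Solving: r_1 = 3, r_2 = -2.

indicial: r^2 - 1 r - 6 = 0; roots r_1 = 3, r_2 = -2


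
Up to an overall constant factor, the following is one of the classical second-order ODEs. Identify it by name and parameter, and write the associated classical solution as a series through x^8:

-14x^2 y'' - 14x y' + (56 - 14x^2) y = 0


All three coefficients share the factor -14; dividing through by -14 gives  x^2 y'' + x y' + (x^2 - 4) y = 0.
This matches the Bessel equation x^2 y'' + x y' + (x^2 - nu^2) y = 0 with nu^2 = 4, so nu = 2; the solution bounded at x = 0 is J_2(x).
Frobenius at x = 0: indicial roots ±nu; for r = nu the recurrence k(k + 2nu) c_k = -c_{k-2} gives the standard series J_nu(x) = sum_{k>=0} (-1)^k / (k! (k+nu)!) (x/2)^(2k+nu). Evaluate the first 4 terms:
  k = 0: (-1)^0 / (0! * 2! * 2^2) x^2 = 1/(1*2*4) x^2 = (1/8) x^2
  k = 1: (-1)^1 / (1! * 3! * 2^4) x^4 = -1/(1*6*16) x^4 = (-1/96) x^4
  k = 2: (-1)^2 / (2! * 4! * 2^6) x^6 = 1/(2*24*64) x^6 = (1/3072) x^6
  k = 3: (-1)^3 / (3! * 5! * 2^8) x^8 = -1/(6*120*256) x^8 = (-1/184320) x^8
Hence J_2(x) = -x^8/184320 + x^6/3072 - x^4/96 + x^2/8 + ....

J_2(x); series = -x^8/184320 + x^6/3072 - x^4/96 + x^2/8


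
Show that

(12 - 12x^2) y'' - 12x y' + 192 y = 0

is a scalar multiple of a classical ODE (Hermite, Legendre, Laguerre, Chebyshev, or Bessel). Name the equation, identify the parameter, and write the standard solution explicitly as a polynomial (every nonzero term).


All three coefficients share the factor 12; dividing through by 12 gives  (1 - x^2) y'' - x y' + 16 y = 0.
This matches the Chebyshev equation (1 - x^2) y'' - x y' + n^2 y = 0 (note the -x y' term, not -2x y') with n^2 = 16, so n = 4; the polynomial solution is T_4(x).
With y = sum_k a_k x^k, matching x^k gives (k+2)(k+1) a_{k+2} = (k^2 - n^2) a_k = (k - 4)(k + 4) a_k. The right side vanishes at k = 4, so the series with the parity of 4 terminates at degree 4.
Standard normalization: leading coefficient of T_n is 2^(n-1), so a_4 = 2^3 = 8. Work downward with a_k = (k+1)(k+2) a_{k+2} / ((k - 4)(k + 4)):
  a_2 = (3)(4)(8) / ((2 - 4)(2 + 4)) = 96/(-12) = -8
  a_0 = (1)(2)(-8) / ((0 - 4)(0 + 4)) = -16/(-16) = 1
Hence T_4(x) = 8 x^4 - 8 x^2 + 1.

T_4(x); series = 8 x^4 - 8 x^2 + 1


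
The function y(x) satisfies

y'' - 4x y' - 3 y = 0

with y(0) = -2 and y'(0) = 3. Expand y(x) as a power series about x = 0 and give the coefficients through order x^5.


Ansatz: y(x) = sum_{n>=0} a_n x^n, so y'(x) = sum_{n>=1} n a_n x^(n-1) and y''(x) = sum_{n>=2} n(n-1) a_n x^(n-2).
Substitute into P(x) y'' + Q(x) y' + R(x) y = 0 with P(x) = 1, Q(x) = -4x, R(x) = -3, and match powers of x.
Initial conditions: a_0 = -2, a_1 = 3.
Setting the coefficient of each power of x to zero and solving order by order (substituting the coefficients already found):
  x^0: 2 a_2 - 3 a_0 = 0  ->  2 a_2 = 3 a_0 = -6  ->  a_2 = -3
  x^1: 6 a_3 - 7 a_1 = 0  ->  6 a_3 = 7 a_1 = 21  ->  a_3 = 7/2
  x^2: 12 a_4 - 11 a_2 = 0  ->  12 a_4 = 11 a_2 = -33  ->  a_4 = -11/4
  x^3: 20 a_5 - 15 a_3 = 0  ->  20 a_5 = 15 a_3 = 105/2  ->  a_5 = 21/8
Truncated series: y(x) = -2 + 3 x - 3 x^2 + (7/2) x^3 - (11/4) x^4 + (21/8) x^5 + O(x^6).

a_0 = -2; a_1 = 3; a_2 = -3; a_3 = 7/2; a_4 = -11/4; a_5 = 21/8


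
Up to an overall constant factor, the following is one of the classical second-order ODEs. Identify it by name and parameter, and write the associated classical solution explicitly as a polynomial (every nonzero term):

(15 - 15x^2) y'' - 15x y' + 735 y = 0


All three coefficients share the factor 15; dividing through by 15 gives  (1 - x^2) y'' - x y' + 49 y = 0.
This matches the Chebyshev equation (1 - x^2) y'' - x y' + n^2 y = 0 (note the -x y' term, not -2x y') with n^2 = 49, so n = 7; the polynomial solution is T_7(x).
With y = sum_k a_k x^k, matching x^k gives (k+2)(k+1) a_{k+2} = (k^2 - n^2) a_k = (k - 7)(k + 7) a_k. The right side vanishes at k = 7, so the series with the parity of 7 terminates at degree 7.
Standard normalization: leading coefficient of T_n is 2^(n-1), so a_7 = 2^6 = 64. Work downward with a_k = (k+1)(k+2) a_{k+2} / ((k - 7)(k + 7)):
  a_5 = (6)(7)(64) / ((5 - 7)(5 + 7)) = 2688/(-24) = -112
  a_3 = (4)(5)(-112) / ((3 - 7)(3 + 7)) = -2240/(-40) = 56
  a_1 = (2)(3)(56) / ((1 - 7)(1 + 7)) = 336/(-48) = -7
Hence T_7(x) = 64 x^7 - 112 x^5 + 56 x^3 - 7 x.

T_7(x); series = 64 x^7 - 112 x^5 + 56 x^3 - 7 x


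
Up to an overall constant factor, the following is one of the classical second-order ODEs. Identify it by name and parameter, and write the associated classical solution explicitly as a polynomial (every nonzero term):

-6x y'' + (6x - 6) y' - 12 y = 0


All three coefficients share the factor -6; dividing through by -6 gives  x y'' + (1 - x) y' + 2 y = 0.
This matches the Laguerre equation x y'' + (1 - x) y' + n y = 0 with n = 2; the polynomial solution is L_2(x).
With y = sum_k a_k x^k, matching x^k gives (k+1)k a_{k+1} + (k+1) a_{k+1} - k a_k + n a_k = 0, i.e. (k+1)^2 a_{k+1} = (k - n) a_k = (k - 2) a_k. The right side vanishes at k = 2, so the series terminates at degree 2.
Standard normalization L_n(0) = 1 gives a_0 = 1. Work upward with a_{k+1} = (k - 2) a_k / (k+1)^2:
  a_1 = (0 - 2)(1) / 1^2 = -2/1 = -2
  a_2 = (1 - 2)(-2) / 2^2 = 2/4 = 1/2
Hence L_2(x) = x^2/2 - 2 x + 1.

L_2(x); series = x^2/2 - 2 x + 1


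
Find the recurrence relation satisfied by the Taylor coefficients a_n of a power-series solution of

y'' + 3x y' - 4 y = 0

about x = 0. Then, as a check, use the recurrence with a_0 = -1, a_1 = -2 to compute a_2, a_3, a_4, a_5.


Substitute y = sum_n a_n x^n.
y''(x) has coefficient (n+2)(n+1) a_{n+2} at x^n;
3 x y'(x) has coefficient 3 n a_n at x^n (shift);
-4 y(x) has coefficient -4 a_n at x^n.
Matching x^n: (n+2)(n+1) a_{n+2} + (3n - 4) a_n = 0.
Thus a_{n+2} = (-3n + 4) / ((n+1)(n+2)) * a_n.

Check with a_0 = -1, a_1 = -2 (apply the recurrence for n = 0, 1, 2, 3): a_0 = -1, a_1 = -2, a_2 = -2, a_3 = -1/3, a_4 = 1/3, a_5 = 1/12.

a_(n+2) = (-3n + 4) / ((n+1)(n+2)) * a_n; check: a_0 = -1, a_1 = -2, a_2 = -2, a_3 = -1/3, a_4 = 1/3, a_5 = 1/12


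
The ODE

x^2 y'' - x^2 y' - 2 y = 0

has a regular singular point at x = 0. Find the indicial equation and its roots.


Divide by x^2 to reach normal form y'' + P_1(x) y' + P_2(x) y = 0 with P_1(x) = -1 and P_2(x) = -2/x^2.
x = 0 is a singular point because the y-coefficient -2/x^2 has a pole at x = 0.
It is a regular singular point because x P_1(x) = p(x) = -x and x^2 P_2(x) = q(x) = -2 are polynomials, hence analytic at x = 0.
p(0) = 0,  q(0) = -2.
Indicial equation: r(r-1) + p(0) r + q(0) = 0, i.e. r^2 + (p(0) - 1) r + q(0) = 0, i.e. r^2 - 1 r - 2 = 0.
Discriminant: (-1)^2 - 4(-2) = 9, so r = (1 ± 3)/2.
Solving: r_1 = 2, r_2 = -1.

indicial: r^2 - 1 r - 2 = 0; roots r_1 = 2, r_2 = -1


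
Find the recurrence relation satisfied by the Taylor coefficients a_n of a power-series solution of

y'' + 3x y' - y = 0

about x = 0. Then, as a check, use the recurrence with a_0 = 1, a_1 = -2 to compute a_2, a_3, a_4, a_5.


Substitute y = sum_n a_n x^n.
y''(x) has coefficient (n+2)(n+1) a_{n+2} at x^n;
3 x y'(x) has coefficient 3 n a_n at x^n (shift);
-y(x) has coefficient -1 a_n at x^n.
Matching x^n: (n+2)(n+1) a_{n+2} + (3n - 1) a_n = 0.
Thus a_{n+2} = (-3n + 1) / ((n+1)(n+2)) * a_n.

Check with a_0 = 1, a_1 = -2 (apply the recurrence for n = 0, 1, 2, 3): a_0 = 1, a_1 = -2, a_2 = 1/2, a_3 = 2/3, a_4 = -5/24, a_5 = -4/15.

a_(n+2) = (-3n + 1) / ((n+1)(n+2)) * a_n; check: a_0 = 1, a_1 = -2, a_2 = 1/2, a_3 = 2/3, a_4 = -5/24, a_5 = -4/15


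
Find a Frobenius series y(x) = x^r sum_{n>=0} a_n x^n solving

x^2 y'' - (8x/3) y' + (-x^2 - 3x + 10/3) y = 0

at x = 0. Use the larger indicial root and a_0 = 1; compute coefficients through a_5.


Write in Frobenius form y'' + (p(x)/x) y' + (q(x)/x^2) y = 0:
  p(x) = -8/3,  q(x) = -x^2 - 3x + 10/3.
Indicial equation: r(r-1) + (-8/3) r + (10/3) = 0 -> roots r_1 = 2, r_2 = 5/3.
Take r = r_1 = 2. Let y(x) = x^r sum_{n>=0} a_n x^n with a_0 = 1.
Substitute y = x^r sum a_n x^n and match x^{r+n}. The recurrence is
  D(n) a_n - 3 a_{n-1} - 1 a_{n-2} = 0,  where D(n) = (r+n)(r+n-1) + (-8/3)(r+n) + (10/3).
  a_n = [3 a_{n-1} + 1 a_{n-2}] / D(n).
Since the indicial polynomial factors as (r - r_1)(r - r_2), D(n) = (r_1 + n - r_1)(r_1 + n - r_2) = n(n + 1/3).
Evaluating step by step (a_0 = 1):
  n = 1: D(1) = 1(1 + 1/3) = 4/3; numerator = 3(1) = 3; a_1 = (3)/(4/3) = 9/4
  n = 2: D(2) = 2(2 + 1/3) = 14/3; numerator = 3(9/4) + 1(1) = 31/4; a_2 = (31/4)/(14/3) = 93/56
  n = 3: D(3) = 3(3 + 1/3) = 10; numerator = 3(93/56) + 1(9/4) = 405/56; a_3 = (405/56)/(10) = 81/112
  n = 4: D(4) = 4(4 + 1/3) = 52/3; numerator = 3(81/112) + 1(93/56) = 429/112; a_4 = (429/112)/(52/3) = 99/448
  n = 5: D(5) = 5(5 + 1/3) = 80/3; numerator = 3(99/448) + 1(81/112) = 621/448; a_5 = (621/448)/(80/3) = 1863/35840

r = 2; a_0 = 1; a_1 = 9/4; a_2 = 93/56; a_3 = 81/112; a_4 = 99/448; a_5 = 1863/35840


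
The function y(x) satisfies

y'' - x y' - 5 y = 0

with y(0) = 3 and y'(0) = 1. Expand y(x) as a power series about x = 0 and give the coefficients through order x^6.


Ansatz: y(x) = sum_{n>=0} a_n x^n, so y'(x) = sum_{n>=1} n a_n x^(n-1) and y''(x) = sum_{n>=2} n(n-1) a_n x^(n-2).
Substitute into P(x) y'' + Q(x) y' + R(x) y = 0 with P(x) = 1, Q(x) = -x, R(x) = -5, and match powers of x.
Initial conditions: a_0 = 3, a_1 = 1.
Setting the coefficient of each power of x to zero and solving order by order (substituting the coefficients already found):
  x^0: 2 a_2 - 5 a_0 = 0  ->  2 a_2 = 5 a_0 = 15  ->  a_2 = 15/2
  x^1: 6 a_3 - 6 a_1 = 0  ->  6 a_3 = 6 a_1 = 6  ->  a_3 = 1
  x^2: 12 a_4 - 7 a_2 = 0  ->  12 a_4 = 7 a_2 = 105/2  ->  a_4 = 35/8
  x^3: 20 a_5 - 8 a_3 = 0  ->  20 a_5 = 8 a_3 = 8  ->  a_5 = 2/5
  x^4: 30 a_6 - 9 a_4 = 0  ->  30 a_6 = 9 a_4 = 315/8  ->  a_6 = 21/16
Truncated series: y(x) = 3 + x + (15/2) x^2 + x^3 + (35/8) x^4 + (2/5) x^5 + (21/16) x^6 + O(x^7).

a_0 = 3; a_1 = 1; a_2 = 15/2; a_3 = 1; a_4 = 35/8; a_5 = 2/5; a_6 = 21/16


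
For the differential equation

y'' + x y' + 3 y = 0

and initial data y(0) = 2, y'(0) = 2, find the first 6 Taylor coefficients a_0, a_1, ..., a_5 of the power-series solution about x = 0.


Ansatz: y(x) = sum_{n>=0} a_n x^n, so y'(x) = sum_{n>=1} n a_n x^(n-1) and y''(x) = sum_{n>=2} n(n-1) a_n x^(n-2).
Substitute into P(x) y'' + Q(x) y' + R(x) y = 0 with P(x) = 1, Q(x) = x, R(x) = 3, and match powers of x.
Initial conditions: a_0 = 2, a_1 = 2.
Setting the coefficient of each power of x to zero and solving order by order (substituting the coefficients already found):
  x^0: 2 a_2 + 3 a_0 = 0  ->  2 a_2 = -3 a_0 = -6  ->  a_2 = -3
  x^1: 6 a_3 + 4 a_1 = 0  ->  6 a_3 = -4 a_1 = -8  ->  a_3 = -4/3
  x^2: 12 a_4 + 5 a_2 = 0  ->  12 a_4 = -5 a_2 = 15  ->  a_4 = 5/4
  x^3: 20 a_5 + 6 a_3 = 0  ->  20 a_5 = -6 a_3 = 8  ->  a_5 = 2/5
Truncated series: y(x) = 2 + 2 x - 3 x^2 - (4/3) x^3 + (5/4) x^4 + (2/5) x^5 + O(x^6).

a_0 = 2; a_1 = 2; a_2 = -3; a_3 = -4/3; a_4 = 5/4; a_5 = 2/5


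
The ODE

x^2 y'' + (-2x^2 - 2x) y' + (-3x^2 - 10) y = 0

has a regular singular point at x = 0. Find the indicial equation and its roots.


Divide by x^2 to reach normal form y'' + P_1(x) y' + P_2(x) y = 0 with P_1(x) = -2 - 2/x and P_2(x) = -3 - 10/x^2.
x = 0 is a singular point because the y'-coefficient -2 - 2/x has a pole at x = 0 and the y-coefficient -3 - 10/x^2 has a pole at x = 0.
It is a regular singular point because x P_1(x) = p(x) = -2x - 2 and x^2 P_2(x) = q(x) = -3x^2 - 10 are polynomials, hence analytic at x = 0.
p(0) = -2,  q(0) = -10.
Indicial equation: r(r-1) + p(0) r + q(0) = 0, i.e. r^2 + (p(0) - 1) r + q(0) = 0, i.e. r^2 - 3 r - 10 = 0.
Discriminant: (-3)^2 - 4(-10) = 49, so r = (3 ± 7)/2.
Solving: r_1 = 5, r_2 = -2.

indicial: r^2 - 3 r - 10 = 0; roots r_1 = 5, r_2 = -2


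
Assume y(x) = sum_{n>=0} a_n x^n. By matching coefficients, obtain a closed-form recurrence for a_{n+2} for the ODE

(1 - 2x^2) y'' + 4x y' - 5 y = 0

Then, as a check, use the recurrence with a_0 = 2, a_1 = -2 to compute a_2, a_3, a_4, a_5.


Substitute y = sum_n a_n x^n.
(1 - 2 x^2) y'' contributes (n+2)(n+1) a_{n+2} - 2 n(n-1) a_n at x^n.
4 x y'(x) contributes 4 n a_n at x^n.
-5 y(x) contributes -5 a_n at x^n.
Matching x^n: (n+2)(n+1) a_{n+2} + (-2 n(n-1) + 4 n - 5) a_n = 0.
Thus a_{n+2} = (2 n(n-1) - 4 n + 5) / ((n+1)(n+2)) * a_n.

Check with a_0 = 2, a_1 = -2 (apply the recurrence for n = 0, 1, 2, 3): a_0 = 2, a_1 = -2, a_2 = 5, a_3 = -1/3, a_4 = 5/12, a_5 = -1/12.

a_(n+2) = (2 n(n-1) - 4 n + 5) / ((n+1)(n+2)) * a_n; check: a_0 = 2, a_1 = -2, a_2 = 5, a_3 = -1/3, a_4 = 5/12, a_5 = -1/12


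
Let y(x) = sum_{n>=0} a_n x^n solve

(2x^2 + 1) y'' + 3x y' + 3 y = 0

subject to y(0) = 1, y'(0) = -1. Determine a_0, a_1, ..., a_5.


Ansatz: y(x) = sum_{n>=0} a_n x^n, so y'(x) = sum_{n>=1} n a_n x^(n-1) and y''(x) = sum_{n>=2} n(n-1) a_n x^(n-2).
Substitute into P(x) y'' + Q(x) y' + R(x) y = 0 with P(x) = 2x^2 + 1, Q(x) = 3x, R(x) = 3, and match powers of x.
Initial conditions: a_0 = 1, a_1 = -1.
Setting the coefficient of each power of x to zero and solving order by order (substituting the coefficients already found):
  x^0: 2 a_2 + 3 a_0 = 0  ->  2 a_2 = -3 a_0 = -3  ->  a_2 = -3/2
  x^1: 6 a_3 + 6 a_1 = 0  ->  6 a_3 = -6 a_1 = 6  ->  a_3 = 1
  x^2: 12 a_4 + 13 a_2 = 0  ->  12 a_4 = -13 a_2 = 39/2  ->  a_4 = 13/8
  x^3: 20 a_5 + 24 a_3 = 0  ->  20 a_5 = -24 a_3 = -24  ->  a_5 = -6/5
Truncated series: y(x) = 1 - x - (3/2) x^2 + x^3 + (13/8) x^4 - (6/5) x^5 + O(x^6).

a_0 = 1; a_1 = -1; a_2 = -3/2; a_3 = 1; a_4 = 13/8; a_5 = -6/5


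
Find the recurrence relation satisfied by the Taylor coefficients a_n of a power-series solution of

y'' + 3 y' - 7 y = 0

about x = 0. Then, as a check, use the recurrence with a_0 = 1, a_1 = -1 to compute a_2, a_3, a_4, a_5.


Substitute y = sum_n a_n x^n.
y''(x) has coefficient (n+2)(n+1) a_{n+2} at x^n;
3 y'(x) has coefficient 3 (n+1) a_{n+1} at x^n;
-7 y(x) has coefficient -7 a_n at x^n.
Matching x^n: (n+2)(n+1) a_{n+2} + 3 (n+1) a_{n+1} - 7 a_n = 0.
Thus a_{n+2} = [-3 (n+1) a_{n+1} + 7 a_n] / ((n+1)(n+2)).

Check with a_0 = 1, a_1 = -1 (apply the recurrence for n = 0, 1, 2, 3): a_0 = 1, a_1 = -1, a_2 = 5, a_3 = -37/6, a_4 = 181/24, a_5 = -401/60.

a_(n+2) = [-3 (n+1) a_(n+1) + 7 a_n] / ((n+1)(n+2)); check: a_0 = 1, a_1 = -1, a_2 = 5, a_3 = -37/6, a_4 = 181/24, a_5 = -401/60


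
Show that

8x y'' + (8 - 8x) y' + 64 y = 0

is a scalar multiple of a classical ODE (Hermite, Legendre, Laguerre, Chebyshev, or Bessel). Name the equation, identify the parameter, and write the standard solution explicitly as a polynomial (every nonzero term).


All three coefficients share the factor 8; dividing through by 8 gives  x y'' + (1 - x) y' + 8 y = 0.
This matches the Laguerre equation x y'' + (1 - x) y' + n y = 0 with n = 8; the polynomial solution is L_8(x).
With y = sum_k a_k x^k, matching x^k gives (k+1)k a_{k+1} + (k+1) a_{k+1} - k a_k + n a_k = 0, i.e. (k+1)^2 a_{k+1} = (k - n) a_k = (k - 8) a_k. The right side vanishes at k = 8, so the series terminates at degree 8.
Standard normalization L_n(0) = 1 gives a_0 = 1. Work upward with a_{k+1} = (k - 8) a_k / (k+1)^2:
  a_1 = (0 - 8)(1) / 1^2 = -8/1 = -8
  a_2 = (1 - 8)(-8) / 2^2 = 56/4 = 14
  a_3 = (2 - 8)(14) / 3^2 = -84/9 = -28/3
  a_4 = (3 - 8)(-28/3) / 4^2 = (140/3)/16 = 35/12
  a_5 = (4 - 8)(35/12) / 5^2 = (-35/3)/25 = -7/15
  a_6 = (5 - 8)(-7/15) / 6^2 = (7/5)/36 = 7/180
  a_7 = (6 - 8)(7/180) / 7^2 = (-7/90)/49 = -1/630
  a_8 = (7 - 8)(-1/630) / 8^2 = (1/630)/64 = 1/40320
Hence L_8(x) = x^8/40320 - x^7/630 + 7 x^6/180 - 7 x^5/15 + 35 x^4/12 - 28 x^3/3 + 14 x^2 - 8 x + 1.

L_8(x); series = x^8/40320 - x^7/630 + 7 x^6/180 - 7 x^5/15 + 35 x^4/12 - 28 x^3/3 + 14 x^2 - 8 x + 1


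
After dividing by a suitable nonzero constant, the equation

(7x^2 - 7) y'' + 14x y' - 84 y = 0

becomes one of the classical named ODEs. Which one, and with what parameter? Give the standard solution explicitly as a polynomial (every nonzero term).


All three coefficients share the factor -7; dividing through by -7 gives  (1 - x^2) y'' - 2x y' + 12 y = 0.
This matches the Legendre equation (1 - x^2) y'' - 2x y' + n(n+1) y = 0 (note the -2x y' term) with n(n+1) = 12, so n = 3; the polynomial solution is P_3(x).
With y = sum_k a_k x^k, matching x^k gives (k+2)(k+1) a_{k+2} = [k(k+1) - n(n+1)] a_k = (k - 3)(k + 4) a_k. The right side vanishes at k = 3, so the series with the parity of 3 terminates at degree 3.
Standard normalization (P_n(1) = 1): leading coefficient (2n)!/(2^n (n!)^2) = 720/(8*36) = 5/2, so a_3 = 5/2. Work downward with a_k = (k+1)(k+2) a_{k+2} / ((k - 3)(k + 4)):
  a_1 = (2)(3)(5/2) / ((1 - 3)(1 + 4)) = 15/(-10) = -3/2
Hence P_3(x) = 5 x^3/2 - 3 x/2.

P_3(x); series = 5 x^3/2 - 3 x/2


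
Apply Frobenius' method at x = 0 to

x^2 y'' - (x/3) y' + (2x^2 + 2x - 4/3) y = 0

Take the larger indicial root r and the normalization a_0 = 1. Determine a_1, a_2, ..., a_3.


Write in Frobenius form y'' + (p(x)/x) y' + (q(x)/x^2) y = 0:
  p(x) = -1/3,  q(x) = 2x^2 + 2x - 4/3.
Indicial equation: r(r-1) + (-1/3) r + (-4/3) = 0 -> roots r_1 = 2, r_2 = -2/3.
Take r = r_1 = 2. Let y(x) = x^r sum_{n>=0} a_n x^n with a_0 = 1.
Substitute y = x^r sum a_n x^n and match x^{r+n}. The recurrence is
  D(n) a_n + 2 a_{n-1} + 2 a_{n-2} = 0,  where D(n) = (r+n)(r+n-1) + (-1/3)(r+n) + (-4/3).
  a_n = [-2 a_{n-1} - 2 a_{n-2}] / D(n).
Since the indicial polynomial factors as (r - r_1)(r - r_2), D(n) = (r_1 + n - r_1)(r_1 + n - r_2) = n(n + 8/3).
Evaluating step by step (a_0 = 1):
  n = 1: D(1) = 1(1 + 8/3) = 11/3; numerator = -2(1) = -2; a_1 = (-2)/(11/3) = -6/11
  n = 2: D(2) = 2(2 + 8/3) = 28/3; numerator = -2(-6/11) - 2(1) = -10/11; a_2 = (-10/11)/(28/3) = -15/154
  n = 3: D(3) = 3(3 + 8/3) = 17; numerator = -2(-15/154) - 2(-6/11) = 9/7; a_3 = (9/7)/(17) = 9/119

r = 2; a_0 = 1; a_1 = -6/11; a_2 = -15/154; a_3 = 9/119
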